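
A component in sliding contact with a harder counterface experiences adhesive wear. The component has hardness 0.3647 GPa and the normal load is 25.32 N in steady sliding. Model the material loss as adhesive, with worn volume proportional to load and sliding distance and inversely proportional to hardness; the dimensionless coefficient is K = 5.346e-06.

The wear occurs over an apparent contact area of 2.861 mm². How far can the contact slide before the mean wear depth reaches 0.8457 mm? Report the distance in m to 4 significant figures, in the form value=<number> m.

The algebra maintains full float precision. The intermediates appear rounded. Rounded once at the end, at four significant digits.
Convert: Hardness H = 0.3647 GPa = 3.647e+08 Pa.
Convert: Contact area A = 2.861 mm² = 2.861e-06 m².
Convert: Depth limit h_lim = 0.8457 mm = 8.457e-04 m.
Restated in SI base units: W = 25.32 N, H = 3.647e+08 Pa, K = 5.346e-06.
At the depth limit, V_lim = h_lim·A = 8.457e-04 · 2.861e-06 = 2.420e-09 m³.
So the life L = V_lim·H/(K·W) = 2.420e-09 · 3.647e+08 / (5.346e-06 · 25.32) = 6519 m.

value=6519 m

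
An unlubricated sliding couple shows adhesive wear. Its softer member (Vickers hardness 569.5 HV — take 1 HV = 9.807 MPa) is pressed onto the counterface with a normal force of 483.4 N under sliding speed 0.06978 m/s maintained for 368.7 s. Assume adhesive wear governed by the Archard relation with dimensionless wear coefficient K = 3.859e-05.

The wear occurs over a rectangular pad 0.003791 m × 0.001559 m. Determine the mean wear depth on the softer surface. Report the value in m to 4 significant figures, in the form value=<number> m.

All arithmetic carries full precision. The intermediates are shown rounded — rounded just once to 4 significant figures.
Convert: Distance covered L = v·t = 0.06978 m/s × 368.7 s = 25.73 m.
Convert: Hardness H = 569.5 HV × 9.807 MPa/HV = 5585 MPa = 5.585e+09 Pa.
Convert: Contact area A = 0.003791 m × 0.001559 m = 5.910e-06 m².
Collected in SI base units: W = 483.4 N, H = 5.585e+09 Pa, K = 3.859e-05.
By Archard's law, V = K·W·L/H = 3.859e-05 · 483.4 · 25.73 / 5.585e+09 = 8.593e-11 m³.
Mean depth h = V/A = 8.593e-11 / 5.910e-06 = 1.454e-05 m.

value=1.454e-05 m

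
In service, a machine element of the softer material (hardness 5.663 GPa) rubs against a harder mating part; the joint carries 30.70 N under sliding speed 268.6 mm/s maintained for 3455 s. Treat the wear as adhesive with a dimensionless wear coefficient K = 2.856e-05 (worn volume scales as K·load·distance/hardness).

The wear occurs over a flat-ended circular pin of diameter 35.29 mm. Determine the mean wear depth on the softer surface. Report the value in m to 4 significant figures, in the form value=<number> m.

Every step keeps full precision; intermediates are displayed rounded, and rounded just once: four significant digits.
Sliding speed v = 268.6 mm/s = 0.2686 m/s. Distance L = v·t = 0.2686 m/s × 3455 s = 928.0 m.
Hardness H = 5.663 GPa = 5.663e+09 Pa.
Pin diameter d = 35.29 mm = 0.03529 m. Contact area A = π·d²/4 = π·(0.03529 m)²/4 = 9.781e-04 m².
Restated in SI base units: W = 30.70 N, H = 5.663e+09 Pa, K = 2.856e-05.
Apply Archard: V = K·W·L/H = 2.856e-05 · 30.70 · 928.0 / 5.663e+09 = 1.437e-10 m³.
Wear depth h = V/A = 1.437e-10 / 9.781e-04 = 1.469e-07 m.

value=1.469e-07 m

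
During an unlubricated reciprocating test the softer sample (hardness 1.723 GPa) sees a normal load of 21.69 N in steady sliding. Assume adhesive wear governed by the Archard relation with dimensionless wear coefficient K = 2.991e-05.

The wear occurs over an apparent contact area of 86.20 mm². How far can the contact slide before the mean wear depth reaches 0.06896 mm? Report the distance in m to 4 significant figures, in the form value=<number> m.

Intermediates are displayed rounded — all arithmetic carries full float precision; one last rounding to four significant figures.
Hardness H = 1.723 GPa = 1.723e+09 Pa.
Contact area A = 86.20 mm² = 8.620e-05 m².
Depth limit h_lim = 0.06896 mm = 6.896e-05 m.
Expressed in SI base units: W = 21.69 N, H = 1.723e+09 Pa, K = 2.991e-05.
Wearable volume V_lim = h_lim·A = 6.896e-05 · 8.620e-05 = 5.944e-09 m³.
Life L = V_lim·H/(K·W) = 5.944e-09 · 1.723e+09 / (2.991e-05 · 21.69) = 1.579e+04 m.

value=1.579e+04 m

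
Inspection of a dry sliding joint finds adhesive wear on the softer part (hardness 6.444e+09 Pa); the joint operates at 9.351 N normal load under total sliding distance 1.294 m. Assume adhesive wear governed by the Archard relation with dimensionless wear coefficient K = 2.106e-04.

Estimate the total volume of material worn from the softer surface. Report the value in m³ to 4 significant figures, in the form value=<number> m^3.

Intermediates are displayed rounded, and the algebra holds full float precision, and one final rounding to 4 significant digits.
In SI base units: W = 9.351 N, H = 6.444e+09 Pa, K = 2.106e-04.
Archard relation: V = K·W·L/H = 2.106e-04 · 9.351 · 1.294 / 6.444e+09 = 3.955e-13 m³.

value=3.955e-13 m^3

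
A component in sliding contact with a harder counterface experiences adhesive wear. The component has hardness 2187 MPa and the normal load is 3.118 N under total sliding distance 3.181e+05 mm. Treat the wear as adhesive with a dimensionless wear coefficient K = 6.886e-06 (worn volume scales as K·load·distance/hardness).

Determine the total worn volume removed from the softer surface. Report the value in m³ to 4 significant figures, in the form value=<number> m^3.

value=3.123e-12 m^3

Shown intermediates are rounded; every step runs at full precision; one final rounding to four significant figures.
Sliding distance L = 3.181e+05 mm = 318.1 m.
Hardness H = 2187 MPa = 2.187e+09 Pa.
Collected in SI base units: W = 3.118 N, H = 2.187e+09 Pa, K = 6.886e-06.
Archard volume V = K·W·L/H = 6.886e-06 · 3.118 · 318.1 / 2.187e+09 = 3.123e-12 m³.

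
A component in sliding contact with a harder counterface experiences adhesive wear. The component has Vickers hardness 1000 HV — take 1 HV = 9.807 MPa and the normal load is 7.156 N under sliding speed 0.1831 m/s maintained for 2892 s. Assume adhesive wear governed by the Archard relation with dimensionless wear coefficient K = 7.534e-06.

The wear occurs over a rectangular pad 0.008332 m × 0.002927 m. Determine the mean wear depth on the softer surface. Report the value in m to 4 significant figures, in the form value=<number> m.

value=1.194e-07 m

All arithmetic runs at full float precision. Intermediates are shown rounded; a single final rounding, at four significant digits.
Distance L = v·t = 0.1831 m/s × 2892 s = 529.5 m.
Hardness H = 1000 HV × 9.807 MPa/HV = 9807 MPa = 9.807e+09 Pa.
Contact area A = 0.008332 m × 0.002927 m = 2.439e-05 m².
SI base units throughout: W = 7.156 N, H = 9.807e+09 Pa, K = 7.534e-06.
Apply Archard: V = K·W·L/H = 7.534e-06 · 7.156 · 529.5 / 9.807e+09 = 2.911e-12 m³.
Wear depth h = V/A = 2.911e-12 / 2.439e-05 = 1.194e-07 m.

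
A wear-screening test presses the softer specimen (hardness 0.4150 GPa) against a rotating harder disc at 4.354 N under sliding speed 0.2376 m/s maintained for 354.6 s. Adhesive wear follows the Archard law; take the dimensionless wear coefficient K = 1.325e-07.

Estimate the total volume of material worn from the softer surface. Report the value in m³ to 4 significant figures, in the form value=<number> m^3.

value=1.171e-13 m^3

The computation holds full precision. Quoted intermediates are rounded, and one final rounding: four significant digits.
The distance L = v·t = 0.2376 m/s × 354.6 s = 84.25 m.
Hardness H = 0.4150 GPa = 4.150e+08 Pa.
Restated in SI base units: W = 4.354 N, H = 4.150e+08 Pa, K = 1.325e-07.
Apply Archard: V = K·W·L/H = 1.325e-07 · 4.354 · 84.25 / 4.150e+08 = 1.171e-13 m³.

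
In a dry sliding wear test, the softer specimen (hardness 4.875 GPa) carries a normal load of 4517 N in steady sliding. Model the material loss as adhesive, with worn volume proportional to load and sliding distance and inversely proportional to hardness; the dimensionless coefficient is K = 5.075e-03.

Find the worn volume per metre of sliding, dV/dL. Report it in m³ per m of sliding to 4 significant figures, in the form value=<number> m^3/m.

Every step carries exact precision, and intermediates are printed rounded — a lone final rounding to 4 significant figures.
Convert: Hardness H = 4.875 GPa = 4.875e+09 Pa.
Restated in SI base units: W = 4517 N, H = 4.875e+09 Pa, K = 5.075e-03.
The wear rate dV/dL = K·W/H — distance-free: 5.075e-03 · 4517 / 4.875e+09 = 4.702e-09 m³/m.

value=4.702e-09 m^3/m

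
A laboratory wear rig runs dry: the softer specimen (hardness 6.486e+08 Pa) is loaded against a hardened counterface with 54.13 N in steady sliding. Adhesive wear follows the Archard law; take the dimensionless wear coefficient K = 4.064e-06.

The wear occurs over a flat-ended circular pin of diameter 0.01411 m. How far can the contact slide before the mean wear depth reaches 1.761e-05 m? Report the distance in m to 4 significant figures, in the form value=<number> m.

The intermediates are printed rounded, and the algebra carries full precision, and a single final rounding: 4 significant figures.
Convert: Contact area A = π·d²/4 = π·(0.01411 m)²/4 = 1.564e-04 m².
Restated in SI base units: W = 54.13 N, H = 6.486e+08 Pa, K = 4.064e-06.
At the depth limit, V_lim = h_lim·A = 1.761e-05 · 1.564e-04 = 2.754e-09 m³.
Thus life L = V_lim·H/(K·W) = 2.754e-09 · 6.486e+08 / (4.064e-06 · 54.13) = 8119 m.

value=8119 m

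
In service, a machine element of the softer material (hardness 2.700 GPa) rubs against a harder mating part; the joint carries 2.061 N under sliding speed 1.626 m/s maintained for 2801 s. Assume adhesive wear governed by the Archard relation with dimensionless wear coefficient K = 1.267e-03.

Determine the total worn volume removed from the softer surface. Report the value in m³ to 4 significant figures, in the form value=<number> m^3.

value=4.405e-09 m^3

Every step holds full float precision; intermediate values appear rounded — one last rounding: four significant digits.
Path length L = v·t = 1.626 m/s × 2801 s = 4554 m.
Hardness H = 2.700 GPa = 2.700e+09 Pa.
In SI base units, W = 2.061 N, H = 2.700e+09 Pa, K = 1.267e-03.
Archard relation: V = K·W·L/H = 1.267e-03 · 2.061 · 4554 / 2.700e+09 = 4.405e-09 m³.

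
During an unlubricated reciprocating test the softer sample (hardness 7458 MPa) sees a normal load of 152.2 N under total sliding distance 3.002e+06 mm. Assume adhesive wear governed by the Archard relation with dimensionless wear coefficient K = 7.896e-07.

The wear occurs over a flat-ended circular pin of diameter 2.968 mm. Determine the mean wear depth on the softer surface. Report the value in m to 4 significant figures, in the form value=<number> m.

Displayed values are rounded. All working math keeps full precision, and one last rounding, at 4 significant digits.
Convert: Path length L = 3.002e+06 mm = 3002 m.
Convert: Hardness H = 7458 MPa = 7.458e+09 Pa.
Convert: Pin diameter d = 2.968 mm = 0.002968 m. Contact area A = π·d²/4 = π·(0.002968 m)²/4 = 6.919e-06 m².
As SI base values: W = 152.2 N, H = 7.458e+09 Pa, K = 7.896e-07.
The Archard volume V = K·W·L/H = 7.896e-07 · 152.2 · 3002 / 7.458e+09 = 4.837e-11 m³.
Mean wear depth h = V/A = 4.837e-11 / 6.919e-06 = 6.992e-06 m.

value=6.992e-06 m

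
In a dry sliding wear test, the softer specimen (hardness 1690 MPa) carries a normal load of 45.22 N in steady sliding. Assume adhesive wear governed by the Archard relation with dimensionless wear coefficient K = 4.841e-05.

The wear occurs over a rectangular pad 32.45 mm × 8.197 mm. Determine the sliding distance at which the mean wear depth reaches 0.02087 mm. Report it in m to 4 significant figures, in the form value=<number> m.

value=4286 m

Shown intermediates are rounded, and each operation holds full precision. Rounded once at the end: four significant digits.
Convert: Hardness H = 1690 MPa = 1.690e+09 Pa.
Convert: Pad sides 32.45 mm × 8.197 mm = 0.03245 m × 0.008197 m. Contact area A = 0.03245 m × 0.008197 m = 2.660e-04 m².
Convert: Depth limit h_lim = 0.02087 mm = 2.087e-05 m.
Expressed in SI base units: W = 45.22 N, H = 1.690e+09 Pa, K = 4.841e-05.
At the depth limit, V_lim = h_lim·A = 2.087e-05 · 2.660e-04 = 5.551e-09 m³.
Thus life L = V_lim·H/(K·W) = 5.551e-09 · 1.690e+09 / (4.841e-05 · 45.22) = 4286 m.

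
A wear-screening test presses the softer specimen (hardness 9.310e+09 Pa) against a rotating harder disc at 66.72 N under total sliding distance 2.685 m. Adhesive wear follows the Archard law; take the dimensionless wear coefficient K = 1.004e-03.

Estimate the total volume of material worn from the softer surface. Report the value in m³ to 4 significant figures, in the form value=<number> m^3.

All arithmetic keeps full precision; displayed values are rounded; one final rounding to four significant figures.
Restated in SI base units: W = 66.72 N, H = 9.310e+09 Pa, K = 1.004e-03.
Archard relation: V = K·W·L/H = 1.004e-03 · 66.72 · 2.685 / 9.310e+09 = 1.932e-11 m³.

value=1.932e-11 m^3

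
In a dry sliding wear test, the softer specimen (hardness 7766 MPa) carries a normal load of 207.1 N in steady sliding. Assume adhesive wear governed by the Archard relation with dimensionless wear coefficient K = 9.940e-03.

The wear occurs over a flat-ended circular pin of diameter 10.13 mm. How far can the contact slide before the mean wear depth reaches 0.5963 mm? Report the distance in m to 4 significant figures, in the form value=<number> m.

Intermediate values are displayed rounded, and every step maintains full precision; rounded just once, at 4 significant figures.
Hardness H = 7766 MPa = 7.766e+09 Pa.
Pin diameter d = 10.13 mm = 0.01013 m. Contact area A = π·d²/4 = π·(0.01013 m)²/4 = 8.060e-05 m².
Depth limit h_lim = 0.5963 mm = 5.963e-04 m.
Working in SI base units: W = 207.1 N, H = 7.766e+09 Pa, K = 9.940e-03.
Wearable volume V_lim = h_lim·A = 5.963e-04 · 8.060e-05 = 4.806e-08 m³.
Life L = V_lim·H/(K·W) = 4.806e-08 · 7.766e+09 / (9.940e-03 · 207.1) = 181.3 m.

value=181.3 m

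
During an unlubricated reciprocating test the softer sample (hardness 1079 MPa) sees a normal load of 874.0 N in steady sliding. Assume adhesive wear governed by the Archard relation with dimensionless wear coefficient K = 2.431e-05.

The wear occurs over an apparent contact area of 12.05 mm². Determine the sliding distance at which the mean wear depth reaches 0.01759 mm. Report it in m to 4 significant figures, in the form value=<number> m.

value=10.76 m

The computation maintains full precision, and the intermediates are displayed rounded; a lone final rounding: four significant figures.
Convert: Hardness H = 1079 MPa = 1.079e+09 Pa.
Convert: Contact area A = 12.05 mm² = 1.205e-05 m².
Convert: Depth limit h_lim = 0.01759 mm = 1.759e-05 m.
SI base units throughout: W = 874.0 N, H = 1.079e+09 Pa, K = 2.431e-05.
Volume at the limit: V_lim = h_lim·A = 1.759e-05 · 1.205e-05 = 2.120e-10 m³.
So the life L = V_lim·H/(K·W) = 2.120e-10 · 1.079e+09 / (2.431e-05 · 874.0) = 10.76 m.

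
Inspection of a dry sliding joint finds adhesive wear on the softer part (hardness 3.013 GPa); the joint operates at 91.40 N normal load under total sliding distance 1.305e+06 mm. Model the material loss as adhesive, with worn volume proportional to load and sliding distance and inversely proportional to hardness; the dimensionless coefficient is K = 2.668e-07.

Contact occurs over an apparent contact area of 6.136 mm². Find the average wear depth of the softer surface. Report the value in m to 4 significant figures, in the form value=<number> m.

Intermediate values appear rounded, and the computation maintains exact precision. Rounded once at the end to four significant figures.
Sliding distance L = 1.305e+06 mm = 1305 m.
Hardness H = 3.013 GPa = 3.013e+09 Pa.
Contact area A = 6.136 mm² = 6.136e-06 m².
Expressed in SI base units: W = 91.40 N, H = 3.013e+09 Pa, K = 2.668e-07.
Worn volume V = K·W·L/H = 2.668e-07 · 91.40 · 1305 / 3.013e+09 = 1.056e-11 m³.
Depth of wear h = V/A = 1.056e-11 / 6.136e-06 = 1.721e-06 m.

value=1.721e-06 m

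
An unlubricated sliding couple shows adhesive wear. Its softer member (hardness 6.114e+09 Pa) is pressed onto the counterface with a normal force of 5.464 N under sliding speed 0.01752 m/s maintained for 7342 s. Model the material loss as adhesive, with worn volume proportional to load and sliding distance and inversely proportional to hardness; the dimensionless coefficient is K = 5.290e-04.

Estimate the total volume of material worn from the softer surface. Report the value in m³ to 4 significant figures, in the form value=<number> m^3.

The computation holds full float precision, and shown intermediates are rounded; one final rounding, at four significant figures.
Convert: Path length L = v·t = 0.01752 m/s × 7342 s = 128.6 m.
Restated in SI base units: W = 5.464 N, H = 6.114e+09 Pa, K = 5.290e-04.
Archard relation: V = K·W·L/H = 5.290e-04 · 5.464 · 128.6 / 6.114e+09 = 6.081e-11 m³.

value=6.081e-11 m^3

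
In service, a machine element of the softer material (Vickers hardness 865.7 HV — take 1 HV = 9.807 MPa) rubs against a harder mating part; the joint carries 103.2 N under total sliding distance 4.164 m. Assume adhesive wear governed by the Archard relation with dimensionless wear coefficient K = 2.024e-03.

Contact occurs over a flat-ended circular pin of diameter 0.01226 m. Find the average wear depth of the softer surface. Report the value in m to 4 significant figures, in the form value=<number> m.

value=8.678e-07 m

Intermediates are printed rounded — the computation maintains full precision; one final rounding: four significant figures.
Convert: Hardness H = 865.7 HV × 9.807 MPa/HV = 8490 MPa = 8.490e+09 Pa.
Convert: Contact area A = π·d²/4 = π·(0.01226 m)²/4 = 1.181e-04 m².
Expressed in SI base units: W = 103.2 N, H = 8.490e+09 Pa, K = 2.024e-03.
Archard volume V = K·W·L/H = 2.024e-03 · 103.2 · 4.164 / 8.490e+09 = 1.024e-10 m³.
Mean depth h = V/A = 1.024e-10 / 1.181e-04 = 8.678e-07 m.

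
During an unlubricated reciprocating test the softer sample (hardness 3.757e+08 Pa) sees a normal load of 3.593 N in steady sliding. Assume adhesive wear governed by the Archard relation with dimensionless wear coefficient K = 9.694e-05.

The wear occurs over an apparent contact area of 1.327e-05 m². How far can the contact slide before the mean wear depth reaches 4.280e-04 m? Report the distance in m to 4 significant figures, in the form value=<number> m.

value=6126 m

Intermediate values appear rounded — all arithmetic keeps full precision. Rounded once at the end, at four significant figures.
Working in SI base units: W = 3.593 N, H = 3.757e+08 Pa, K = 9.694e-05.
At the depth limit, V_lim = h_lim·A = 4.280e-04 · 1.327e-05 = 5.680e-09 m³.
Sliding life L = V_lim·H/(K·W) = 5.680e-09 · 3.757e+08 / (9.694e-05 · 3.593) = 6126 m.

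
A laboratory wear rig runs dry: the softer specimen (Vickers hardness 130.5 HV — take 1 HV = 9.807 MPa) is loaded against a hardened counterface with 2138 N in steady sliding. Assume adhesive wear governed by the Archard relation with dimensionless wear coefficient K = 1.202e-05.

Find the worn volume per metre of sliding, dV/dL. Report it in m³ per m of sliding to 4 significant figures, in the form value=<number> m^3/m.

All arithmetic holds full float precision. Intermediates are displayed rounded. Rounded just once, at 4 significant figures.
Convert: Hardness H = 130.5 HV × 9.807 MPa/HV = 1280 MPa = 1.280e+09 Pa.
Restated in SI base units: W = 2138 N, H = 1.280e+09 Pa, K = 1.202e-05.
Volumetric rate dV/dL = K·W/H, so: 1.202e-05 · 2138 / 1.280e+09 = 2.008e-11 m³/m.

value=2.008e-11 m^3/m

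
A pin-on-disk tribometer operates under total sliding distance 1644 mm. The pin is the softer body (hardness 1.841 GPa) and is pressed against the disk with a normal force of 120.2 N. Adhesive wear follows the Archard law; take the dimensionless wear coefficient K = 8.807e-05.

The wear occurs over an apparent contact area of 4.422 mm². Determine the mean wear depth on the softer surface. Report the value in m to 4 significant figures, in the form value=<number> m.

value=2.138e-06 m

The algebra runs at exact precision. Intermediate values are printed rounded, and rounded once at the end, at 4 significant figures.
Convert: The distance L = 1644 mm = 1.644 m.
Convert: Hardness H = 1.841 GPa = 1.841e+09 Pa.
Convert: Contact area A = 4.422 mm² = 4.422e-06 m².
In SI base units, W = 120.2 N, H = 1.841e+09 Pa, K = 8.807e-05.
Volume removed: V = K·W·L/H = 8.807e-05 · 120.2 · 1.644 / 1.841e+09 = 9.453e-12 m³.
Average depth h = V/A = 9.453e-12 / 4.422e-06 = 2.138e-06 m.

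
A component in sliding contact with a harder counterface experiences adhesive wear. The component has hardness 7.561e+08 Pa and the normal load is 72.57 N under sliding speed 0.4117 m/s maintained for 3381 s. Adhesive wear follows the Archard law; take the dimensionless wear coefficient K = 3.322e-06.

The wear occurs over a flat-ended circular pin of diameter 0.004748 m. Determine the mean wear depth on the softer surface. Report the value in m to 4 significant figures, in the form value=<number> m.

value=2.507e-05 m

All working math maintains exact precision; intermediates are displayed rounded — a single final rounding, at 4 significant digits.
Path length L = v·t = 0.4117 m/s × 3381 s = 1392 m.
Contact area A = π·d²/4 = π·(0.004748 m)²/4 = 1.771e-05 m².
In SI base units, W = 72.57 N, H = 7.561e+08 Pa, K = 3.322e-06.
Wear volume V = K·W·L/H = 3.322e-06 · 72.57 · 1392 / 7.561e+08 = 4.438e-10 m³.
Wear depth h = V/A = 4.438e-10 / 1.771e-05 = 2.507e-05 m.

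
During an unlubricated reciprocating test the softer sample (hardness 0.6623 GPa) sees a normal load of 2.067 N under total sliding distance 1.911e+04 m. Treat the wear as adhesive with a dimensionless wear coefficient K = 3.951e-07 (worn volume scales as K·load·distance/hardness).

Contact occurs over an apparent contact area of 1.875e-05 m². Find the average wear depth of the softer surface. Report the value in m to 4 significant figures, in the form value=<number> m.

value=1.257e-06 m

Shown intermediates are rounded; every step maintains full float precision — a single final rounding: four significant digits.
Convert: Hardness H = 0.6623 GPa = 6.623e+08 Pa.
In SI base units, W = 2.067 N, H = 6.623e+08 Pa, K = 3.951e-07.
Volume removed: V = K·W·L/H = 3.951e-07 · 2.067 · 1.911e+04 / 6.623e+08 = 2.356e-11 m³.
Wear depth h = V/A = 2.356e-11 / 1.875e-05 = 1.257e-06 m.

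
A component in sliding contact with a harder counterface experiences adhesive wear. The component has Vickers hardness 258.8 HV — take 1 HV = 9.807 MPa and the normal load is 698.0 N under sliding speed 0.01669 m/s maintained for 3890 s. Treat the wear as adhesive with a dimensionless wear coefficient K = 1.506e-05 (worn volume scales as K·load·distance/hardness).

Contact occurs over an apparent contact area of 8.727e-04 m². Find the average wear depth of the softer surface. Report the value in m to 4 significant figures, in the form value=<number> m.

The intermediates are shown rounded; the algebra keeps full precision. Rounded once at the end: 4 significant figures.
Convert: Path length L = v·t = 0.01669 m/s × 3890 s = 64.92 m.
Convert: Hardness H = 258.8 HV × 9.807 MPa/HV = 2538 MPa = 2.538e+09 Pa.
As SI base values: W = 698.0 N, H = 2.538e+09 Pa, K = 1.506e-05.
Wear volume V = K·W·L/H = 1.506e-05 · 698.0 · 64.92 / 2.538e+09 = 2.689e-10 m³.
Wear depth h = V/A = 2.689e-10 / 8.727e-04 = 3.081e-07 m.

value=3.081e-07 m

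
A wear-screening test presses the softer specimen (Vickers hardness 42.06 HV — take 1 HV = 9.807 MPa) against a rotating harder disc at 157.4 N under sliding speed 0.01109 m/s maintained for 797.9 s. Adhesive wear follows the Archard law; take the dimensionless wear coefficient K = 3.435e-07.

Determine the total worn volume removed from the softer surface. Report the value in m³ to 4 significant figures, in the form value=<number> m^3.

value=1.160e-12 m^3

The intermediates are printed rounded; every step holds exact precision; a lone final rounding, at 4 significant digits.
Convert: Distance L = v·t = 0.01109 m/s × 797.9 s = 8.849 m.
Convert: Hardness H = 42.06 HV × 9.807 MPa/HV = 412.5 MPa = 4.125e+08 Pa.
Working in SI base units: W = 157.4 N, H = 4.125e+08 Pa, K = 3.435e-07.
Volume removed: V = K·W·L/H = 3.435e-07 · 157.4 · 8.849 / 4.125e+08 = 1.160e-12 m³.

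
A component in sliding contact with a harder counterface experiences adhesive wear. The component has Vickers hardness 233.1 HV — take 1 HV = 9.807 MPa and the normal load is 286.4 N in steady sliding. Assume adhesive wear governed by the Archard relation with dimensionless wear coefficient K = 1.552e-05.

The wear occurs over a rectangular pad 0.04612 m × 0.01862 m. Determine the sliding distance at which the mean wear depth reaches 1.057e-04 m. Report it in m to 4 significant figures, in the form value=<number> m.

value=4.668e+04 m

All working math holds full float precision, and intermediate values appear rounded, and a single final rounding, at four significant figures.
Hardness H = 233.1 HV × 9.807 MPa/HV = 2286 MPa = 2.286e+09 Pa.
Contact area A = 0.04612 m × 0.01862 m = 8.588e-04 m².
As SI base values: W = 286.4 N, H = 2.286e+09 Pa, K = 1.552e-05.
At the depth limit, V_lim = h_lim·A = 1.057e-04 · 8.588e-04 = 9.077e-08 m³.
So the life L = V_lim·H/(K·W) = 9.077e-08 · 2.286e+09 / (1.552e-05 · 286.4) = 4.668e+04 m.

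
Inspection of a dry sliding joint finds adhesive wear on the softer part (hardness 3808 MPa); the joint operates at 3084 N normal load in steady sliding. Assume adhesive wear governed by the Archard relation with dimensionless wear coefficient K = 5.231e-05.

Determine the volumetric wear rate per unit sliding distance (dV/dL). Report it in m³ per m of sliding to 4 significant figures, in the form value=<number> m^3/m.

Quoted intermediates are rounded — each operation keeps full precision; a lone final rounding, at four significant figures.
Convert: Hardness H = 3808 MPa = 3.808e+09 Pa.
Working in SI base units: W = 3084 N, H = 3.808e+09 Pa, K = 5.231e-05.
Wear rate dV/dL = K·W/H, per unit distance: 5.231e-05 · 3084 / 3.808e+09 = 4.236e-11 m³/m.

value=4.236e-11 m^3/m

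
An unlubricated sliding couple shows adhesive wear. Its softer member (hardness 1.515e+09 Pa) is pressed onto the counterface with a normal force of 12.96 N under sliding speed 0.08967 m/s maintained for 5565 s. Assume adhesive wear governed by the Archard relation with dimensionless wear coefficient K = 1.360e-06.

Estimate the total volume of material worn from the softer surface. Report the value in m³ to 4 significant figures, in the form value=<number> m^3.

value=5.806e-12 m^3

All arithmetic maintains full precision — shown intermediates are rounded; a single final rounding, at 4 significant figures.
Convert: The distance L = v·t = 0.08967 m/s × 5565 s = 499.0 m.
Expressed in SI base units: W = 12.96 N, H = 1.515e+09 Pa, K = 1.360e-06.
Volume removed: V = K·W·L/H = 1.360e-06 · 12.96 · 499.0 / 1.515e+09 = 5.806e-12 m³.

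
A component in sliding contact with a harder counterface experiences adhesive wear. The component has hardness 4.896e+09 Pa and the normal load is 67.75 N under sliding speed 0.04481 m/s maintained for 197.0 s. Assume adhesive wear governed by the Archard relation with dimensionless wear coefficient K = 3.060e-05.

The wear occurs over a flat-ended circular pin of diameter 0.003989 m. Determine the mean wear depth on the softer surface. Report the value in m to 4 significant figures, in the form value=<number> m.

value=2.991e-07 m

Intermediate values are shown rounded, and the computation maintains exact precision — a single final rounding to four significant digits.
Convert: Sliding distance L = v·t = 0.04481 m/s × 197.0 s = 8.828 m.
Convert: Contact area A = π·d²/4 = π·(0.003989 m)²/4 = 1.250e-05 m².
Collected in SI base units: W = 67.75 N, H = 4.896e+09 Pa, K = 3.060e-05.
By Archard's law, V = K·W·L/H = 3.060e-05 · 67.75 · 8.828 / 4.896e+09 = 3.738e-12 m³.
Mean depth h = V/A = 3.738e-12 / 1.250e-05 = 2.991e-07 m.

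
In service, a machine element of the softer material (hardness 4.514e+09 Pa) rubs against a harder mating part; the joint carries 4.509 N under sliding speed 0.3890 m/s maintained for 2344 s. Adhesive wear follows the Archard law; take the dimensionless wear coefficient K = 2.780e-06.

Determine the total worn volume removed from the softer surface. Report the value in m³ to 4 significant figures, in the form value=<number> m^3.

value=2.532e-12 m^3

The algebra holds exact precision — printed values are rounded; a lone final rounding to 4 significant digits.
Convert: The distance L = v·t = 0.3890 m/s × 2344 s = 911.8 m.
In SI base units, W = 4.509 N, H = 4.514e+09 Pa, K = 2.780e-06.
Apply Archard: V = K·W·L/H = 2.780e-06 · 4.509 · 911.8 / 4.514e+09 = 2.532e-12 m³.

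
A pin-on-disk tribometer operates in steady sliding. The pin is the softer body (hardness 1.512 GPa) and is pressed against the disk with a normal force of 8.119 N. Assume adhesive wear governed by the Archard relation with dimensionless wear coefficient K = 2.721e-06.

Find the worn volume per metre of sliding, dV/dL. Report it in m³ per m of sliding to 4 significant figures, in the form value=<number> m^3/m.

value=1.461e-14 m^3/m

All arithmetic maintains full float precision — intermediate values are printed rounded; rounded just once to four significant digits.
Convert: Hardness H = 1.512 GPa = 1.512e+09 Pa.
SI base units throughout: W = 8.119 N, H = 1.512e+09 Pa, K = 2.721e-06.
Volumetric rate dV/dL = K·W/H, so: 2.721e-06 · 8.119 / 1.512e+09 = 1.461e-14 m³/m.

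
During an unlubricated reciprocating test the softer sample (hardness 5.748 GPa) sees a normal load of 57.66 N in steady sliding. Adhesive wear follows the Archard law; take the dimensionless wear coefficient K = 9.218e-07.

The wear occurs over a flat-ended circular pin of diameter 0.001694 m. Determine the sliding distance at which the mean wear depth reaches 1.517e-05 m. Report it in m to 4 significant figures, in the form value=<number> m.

value=3697 m

Intermediates are shown rounded — each operation carries full float precision — a lone final rounding, at four significant digits.
Hardness H = 5.748 GPa = 5.748e+09 Pa.
Contact area A = π·d²/4 = π·(0.001694 m)²/4 = 2.254e-06 m².
Expressed in SI base units: W = 57.66 N, H = 5.748e+09 Pa, K = 9.218e-07.
Permissible volume V_lim = h_lim·A = 1.517e-05 · 2.254e-06 = 3.419e-11 m³.
Inverting, life L = V_lim·H/(K·W) = 3.419e-11 · 5.748e+09 / (9.218e-07 · 57.66) = 3697 m.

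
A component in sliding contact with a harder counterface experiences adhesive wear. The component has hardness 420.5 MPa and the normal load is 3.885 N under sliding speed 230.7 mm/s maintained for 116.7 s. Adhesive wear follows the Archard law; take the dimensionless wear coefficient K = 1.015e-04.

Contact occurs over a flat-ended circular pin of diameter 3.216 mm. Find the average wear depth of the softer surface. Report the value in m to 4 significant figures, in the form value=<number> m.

value=3.108e-06 m

Intermediates are shown rounded; all arithmetic carries exact precision; a single final rounding to 4 significant figures.
Sliding speed v = 230.7 mm/s = 0.2307 m/s. Distance covered L = v·t = 0.2307 m/s × 116.7 s = 26.92 m.
Hardness H = 420.5 MPa = 4.205e+08 Pa.
Pin diameter d = 3.216 mm = 0.003216 m. Contact area A = π·d²/4 = π·(0.003216 m)²/4 = 8.123e-06 m².
Restated in SI base units: W = 3.885 N, H = 4.205e+08 Pa, K = 1.015e-04.
Apply Archard: V = K·W·L/H = 1.015e-04 · 3.885 · 26.92 / 4.205e+08 = 2.525e-11 m³.
Depth h = V/A = 2.525e-11 / 8.123e-06 = 3.108e-06 m.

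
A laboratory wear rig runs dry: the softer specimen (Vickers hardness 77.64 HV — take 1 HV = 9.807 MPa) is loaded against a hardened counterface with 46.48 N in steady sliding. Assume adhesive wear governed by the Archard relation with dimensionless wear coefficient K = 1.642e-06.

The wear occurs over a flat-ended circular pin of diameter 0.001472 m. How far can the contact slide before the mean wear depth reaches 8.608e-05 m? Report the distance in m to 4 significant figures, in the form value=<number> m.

value=1461 m

The algebra holds full precision — quoted intermediates are rounded, and rounded once at the end to four significant digits.
Convert: Hardness H = 77.64 HV × 9.807 MPa/HV = 761.4 MPa = 7.614e+08 Pa.
Convert: Contact area A = π·d²/4 = π·(0.001472 m)²/4 = 1.702e-06 m².
In SI base units, W = 46.48 N, H = 7.614e+08 Pa, K = 1.642e-06.
At the depth limit, V_lim = h_lim·A = 8.608e-05 · 1.702e-06 = 1.465e-10 m³.
Sliding life L = V_lim·H/(K·W) = 1.465e-10 · 7.614e+08 / (1.642e-06 · 46.48) = 1461 m.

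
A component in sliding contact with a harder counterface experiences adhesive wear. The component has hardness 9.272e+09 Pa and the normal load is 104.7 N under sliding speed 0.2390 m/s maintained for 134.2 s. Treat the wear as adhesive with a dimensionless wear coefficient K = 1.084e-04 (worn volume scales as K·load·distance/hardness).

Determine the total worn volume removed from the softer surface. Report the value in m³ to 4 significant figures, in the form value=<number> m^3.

value=3.926e-11 m^3

Intermediate values appear rounded; every step holds full float precision; one final rounding, at 4 significant digits.
Distance L = v·t = 0.2390 m/s × 134.2 s = 32.07 m.
SI base units throughout: W = 104.7 N, H = 9.272e+09 Pa, K = 1.084e-04.
By Archard's law, V = K·W·L/H = 1.084e-04 · 104.7 · 32.07 / 9.272e+09 = 3.926e-11 m³.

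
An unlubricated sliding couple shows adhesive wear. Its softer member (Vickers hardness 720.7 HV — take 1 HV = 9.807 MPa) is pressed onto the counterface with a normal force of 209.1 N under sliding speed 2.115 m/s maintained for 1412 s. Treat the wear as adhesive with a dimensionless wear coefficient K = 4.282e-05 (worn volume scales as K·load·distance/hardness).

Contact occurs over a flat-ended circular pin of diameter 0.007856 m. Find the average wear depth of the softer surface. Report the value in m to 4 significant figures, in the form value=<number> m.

Quoted intermediates are rounded. All arithmetic maintains exact precision, and a single final rounding to 4 significant figures.
Convert: Path length L = v·t = 2.115 m/s × 1412 s = 2986 m.
Convert: Hardness H = 720.7 HV × 9.807 MPa/HV = 7068 MPa = 7.068e+09 Pa.
Convert: Contact area A = π·d²/4 = π·(0.007856 m)²/4 = 4.847e-05 m².
SI base units throughout: W = 209.1 N, H = 7.068e+09 Pa, K = 4.282e-05.
The Archard volume V = K·W·L/H = 4.282e-05 · 209.1 · 2986 / 7.068e+09 = 3.783e-09 m³.
Mean depth h = V/A = 3.783e-09 / 4.847e-05 = 7.805e-05 m.

value=7.805e-05 m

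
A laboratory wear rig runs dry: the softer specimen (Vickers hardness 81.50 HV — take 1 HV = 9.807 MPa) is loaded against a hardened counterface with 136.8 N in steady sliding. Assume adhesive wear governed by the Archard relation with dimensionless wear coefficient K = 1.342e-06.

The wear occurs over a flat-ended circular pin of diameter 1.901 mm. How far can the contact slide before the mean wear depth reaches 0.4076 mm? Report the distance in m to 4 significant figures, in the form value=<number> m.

value=5037 m

Displayed values are rounded — each operation runs at full float precision; a lone final rounding: four significant figures.
Convert: Hardness H = 81.50 HV × 9.807 MPa/HV = 799.3 MPa = 7.993e+08 Pa.
Convert: Pin diameter d = 1.901 mm = 0.001901 m. Contact area A = π·d²/4 = π·(0.001901 m)²/4 = 2.838e-06 m².
Convert: Depth limit h_lim = 0.4076 mm = 4.076e-04 m.
In SI base units, W = 136.8 N, H = 7.993e+08 Pa, K = 1.342e-06.
Volume at the limit: V_lim = h_lim·A = 4.076e-04 · 2.838e-06 = 1.157e-09 m³.
Life L = V_lim·H/(K·W) = 1.157e-09 · 7.993e+08 / (1.342e-06 · 136.8) = 5037 m.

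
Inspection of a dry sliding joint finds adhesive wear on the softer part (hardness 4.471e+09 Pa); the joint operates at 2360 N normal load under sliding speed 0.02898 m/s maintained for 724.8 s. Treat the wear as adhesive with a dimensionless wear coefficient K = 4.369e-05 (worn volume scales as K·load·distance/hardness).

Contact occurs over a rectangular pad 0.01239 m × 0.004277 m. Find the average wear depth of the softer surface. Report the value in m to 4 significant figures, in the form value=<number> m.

value=9.141e-06 m

The computation maintains full float precision. The intermediates appear rounded; rounded just once: 4 significant digits.
Convert: Sliding distance L = v·t = 0.02898 m/s × 724.8 s = 21.00 m.
Convert: Contact area A = 0.01239 m × 0.004277 m = 5.299e-05 m².
Collected in SI base units: W = 2360 N, H = 4.471e+09 Pa, K = 4.369e-05.
Archard volume V = K·W·L/H = 4.369e-05 · 2360 · 21.00 / 4.471e+09 = 4.844e-10 m³.
Mean depth h = V/A = 4.844e-10 / 5.299e-05 = 9.141e-06 m.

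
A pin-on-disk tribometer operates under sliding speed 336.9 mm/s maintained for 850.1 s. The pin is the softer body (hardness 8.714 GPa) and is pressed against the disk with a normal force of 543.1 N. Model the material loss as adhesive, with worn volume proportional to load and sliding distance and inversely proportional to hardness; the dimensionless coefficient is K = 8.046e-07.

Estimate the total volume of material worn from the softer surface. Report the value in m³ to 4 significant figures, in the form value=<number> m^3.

value=1.436e-11 m^3

All arithmetic maintains full precision — intermediate values are shown rounded — a single final rounding: four significant digits.
Sliding speed v = 336.9 mm/s = 0.3369 m/s. Sliding distance L = v·t = 0.3369 m/s × 850.1 s = 286.4 m.
Hardness H = 8.714 GPa = 8.714e+09 Pa.
Restated in SI base units: W = 543.1 N, H = 8.714e+09 Pa, K = 8.046e-07.
The Archard volume V = K·W·L/H = 8.046e-07 · 543.1 · 286.4 / 8.714e+09 = 1.436e-11 m³.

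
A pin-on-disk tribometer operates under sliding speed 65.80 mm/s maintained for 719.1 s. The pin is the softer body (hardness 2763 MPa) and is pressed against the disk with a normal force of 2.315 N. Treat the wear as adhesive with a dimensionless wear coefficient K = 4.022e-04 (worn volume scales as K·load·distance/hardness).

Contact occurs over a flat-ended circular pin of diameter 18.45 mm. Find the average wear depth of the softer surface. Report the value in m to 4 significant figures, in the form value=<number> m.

value=5.964e-08 m

Displayed values are rounded; all arithmetic holds full precision — rounded just once: four significant figures.
Sliding speed v = 65.80 mm/s = 0.06580 m/s. Total distance L = v·t = 0.06580 m/s × 719.1 s = 47.32 m.
Hardness H = 2763 MPa = 2.763e+09 Pa.
Pin diameter d = 18.45 mm = 0.01845 m. Contact area A = π·d²/4 = π·(0.01845 m)²/4 = 2.674e-04 m².
Collected in SI base units: W = 2.315 N, H = 2.763e+09 Pa, K = 4.022e-04.
Archard volume V = K·W·L/H = 4.022e-04 · 2.315 · 47.32 / 2.763e+09 = 1.595e-11 m³.
Wear depth h = V/A = 1.595e-11 / 2.674e-04 = 5.964e-08 m.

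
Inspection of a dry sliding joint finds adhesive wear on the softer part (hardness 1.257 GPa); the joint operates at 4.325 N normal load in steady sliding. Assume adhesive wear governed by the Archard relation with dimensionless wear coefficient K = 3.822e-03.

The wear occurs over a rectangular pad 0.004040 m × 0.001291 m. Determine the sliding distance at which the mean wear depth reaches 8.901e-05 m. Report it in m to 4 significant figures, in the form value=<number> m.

value=35.30 m

The intermediates are shown rounded. All arithmetic maintains full precision, and rounded once at the end to 4 significant digits.
Convert: Hardness H = 1.257 GPa = 1.257e+09 Pa.
Convert: Contact area A = 0.004040 m × 0.001291 m = 5.216e-06 m².
As SI base values: W = 4.325 N, H = 1.257e+09 Pa, K = 3.822e-03.
Wearable volume V_lim = h_lim·A = 8.901e-05 · 5.216e-06 = 4.642e-10 m³.
Life L = V_lim·H/(K·W) = 4.642e-10 · 1.257e+09 / (3.822e-03 · 4.325) = 35.30 m.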